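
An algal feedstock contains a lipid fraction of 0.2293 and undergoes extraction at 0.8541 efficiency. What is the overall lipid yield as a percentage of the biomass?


Y = lipid_content * extraction_eff * 100
= 0.2293 * 0.8541 * 100
= 19.5845%

19.5845%


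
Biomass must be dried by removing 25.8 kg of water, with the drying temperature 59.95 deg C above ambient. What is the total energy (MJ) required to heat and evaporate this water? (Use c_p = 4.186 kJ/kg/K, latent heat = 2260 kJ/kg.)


E = m_water * (4.186 * dT + 2260) / 1000
= 25.8 * (4.186 * 59.95 + 2260) / 1000
= 64.7825 MJ

64.7825 MJ


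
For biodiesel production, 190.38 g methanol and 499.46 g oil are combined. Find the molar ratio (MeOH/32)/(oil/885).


Molar ratio = n_MeOH / n_oil = (MeOH/32) / (oil/885) = (MeOH * 885) / (32 * oil)
= (190.38 * 885) / (32 * 499.46)
= 10.5418

10.5418


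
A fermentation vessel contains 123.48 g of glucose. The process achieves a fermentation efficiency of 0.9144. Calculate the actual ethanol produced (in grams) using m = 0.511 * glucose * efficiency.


Actual ethanol: m = 0.511 * 123.48 * 0.9144
m = 57.6971 g

57.6971 g


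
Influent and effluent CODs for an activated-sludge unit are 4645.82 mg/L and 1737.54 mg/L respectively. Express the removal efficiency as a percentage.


eta = (COD_in - COD_out) / COD_in * 100
= (4645.82 - 1737.54) / 4645.82 * 100
= 62.5999%

62.5999%


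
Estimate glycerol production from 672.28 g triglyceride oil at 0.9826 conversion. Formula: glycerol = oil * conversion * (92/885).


glycerol = oil * conv * (92/885)
= 672.28 * 0.9826 * 92 / 885
= 68.6707 g

68.6707 g


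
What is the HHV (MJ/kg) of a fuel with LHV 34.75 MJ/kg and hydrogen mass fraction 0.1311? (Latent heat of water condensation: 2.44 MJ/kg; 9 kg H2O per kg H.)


HHV = LHV + H_frac * 9 * 2.44
= 34.75 + 0.1311 * 9 * 2.44
= 37.6290 MJ/kg

37.6290 MJ/kg


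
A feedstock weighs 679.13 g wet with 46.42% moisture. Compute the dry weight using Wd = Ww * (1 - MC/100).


Wd = Ww * (1 - MC/100)
= 679.13 * (1 - 46.42/100)
= 363.8779 g

363.8779 g


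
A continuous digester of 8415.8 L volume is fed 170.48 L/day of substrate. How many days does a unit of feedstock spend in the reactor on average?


HRT = V / Q
= 8415.8 / 170.48
= 49.3653 days

49.3653 days


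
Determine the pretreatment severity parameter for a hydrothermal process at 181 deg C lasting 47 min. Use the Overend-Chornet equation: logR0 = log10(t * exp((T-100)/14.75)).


logR0 = log10(t * exp((T - 100) / 14.75))
= log10(47 * exp((181 - 100) / 14.75))
= 4.0570

4.0570


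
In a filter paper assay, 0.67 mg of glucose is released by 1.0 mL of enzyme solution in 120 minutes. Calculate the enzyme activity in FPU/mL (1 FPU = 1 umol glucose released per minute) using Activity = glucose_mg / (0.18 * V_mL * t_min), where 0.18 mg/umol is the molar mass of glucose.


Activity = glucose_mg / (0.18 mg/umol * V_mL * t_min)
= 0.67 / (0.18 * 1.0 * 120)
= 0.0310 FPU/mL

0.0310 FPU/mL


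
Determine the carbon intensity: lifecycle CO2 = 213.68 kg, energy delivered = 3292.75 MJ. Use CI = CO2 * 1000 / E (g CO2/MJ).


CI = CO2 * 1000 / E
= 213.68 * 1000 / 3292.75
= 64.8941 g CO2/MJ

64.8941 g CO2/MJ


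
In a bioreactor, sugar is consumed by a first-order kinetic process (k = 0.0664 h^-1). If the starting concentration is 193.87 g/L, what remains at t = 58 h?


S = S0 * exp(-k * t)
S = 193.87 * exp(-0.0664 * 58)
S = 4.1206 g/L

4.1206 g/L


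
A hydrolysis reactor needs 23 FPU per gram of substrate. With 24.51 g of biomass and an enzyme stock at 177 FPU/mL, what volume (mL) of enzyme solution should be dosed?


V = dosage * m_sub / activity
V = 23 * 24.51 / 177
V = 3.1849 mL

3.1849 mL


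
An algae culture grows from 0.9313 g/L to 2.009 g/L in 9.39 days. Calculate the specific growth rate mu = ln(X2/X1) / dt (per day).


mu = ln(X2/X1) / dt
= ln(2.009/0.9313) / 9.39
= 0.0819 per day

0.0819 per day


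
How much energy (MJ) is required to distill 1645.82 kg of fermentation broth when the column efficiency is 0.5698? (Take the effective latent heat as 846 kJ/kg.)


E = m * 846 / (eta * 1000)
= 1645.82 * 846 / (0.5698 * 1000)
= 2443.6008 MJ

2443.6008 MJ


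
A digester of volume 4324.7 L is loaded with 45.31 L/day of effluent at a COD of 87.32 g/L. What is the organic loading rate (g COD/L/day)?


OLR = Q * S / V
= 45.31 * 87.32 / 4324.7
= 0.9149 g/L/day

0.9149 g/L/day


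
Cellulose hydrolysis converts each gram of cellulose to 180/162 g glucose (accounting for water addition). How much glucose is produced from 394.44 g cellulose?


glucose = cellulose * 180/162
= 394.44 * 180/162
= 438.2667 g

438.2667 g


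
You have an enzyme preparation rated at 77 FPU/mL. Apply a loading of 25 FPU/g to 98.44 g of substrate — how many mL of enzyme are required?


V = dosage * m_sub / activity
V = 25 * 98.44 / 77
V = 31.9610 mL

31.9610 mL


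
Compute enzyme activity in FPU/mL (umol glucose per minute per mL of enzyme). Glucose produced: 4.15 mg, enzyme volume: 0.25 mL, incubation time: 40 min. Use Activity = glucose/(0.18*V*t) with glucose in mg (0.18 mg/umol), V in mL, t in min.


Activity = glucose_mg / (0.18 mg/umol * V_mL * t_min)
= 4.15 / (0.18 * 0.25 * 40)
= 2.3056 FPU/mL

2.3056 FPU/mL


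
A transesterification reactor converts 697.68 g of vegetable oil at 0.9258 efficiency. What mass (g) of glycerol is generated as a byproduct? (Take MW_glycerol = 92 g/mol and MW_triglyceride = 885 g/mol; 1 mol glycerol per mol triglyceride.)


glycerol = oil * conv * (92/885)
= 697.68 * 0.9258 * 92 / 885
= 67.1457 g

67.1457 g


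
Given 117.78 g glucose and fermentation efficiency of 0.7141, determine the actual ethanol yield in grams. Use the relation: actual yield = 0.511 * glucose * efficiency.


Actual ethanol: m = 0.511 * 117.78 * 0.7141
m = 42.9785 g

42.9785 g


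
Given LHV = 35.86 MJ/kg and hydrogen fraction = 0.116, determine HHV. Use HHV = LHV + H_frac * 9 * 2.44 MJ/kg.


HHV = LHV + H_frac * 9 * 2.44
= 35.86 + 0.116 * 9 * 2.44
= 38.4074 MJ/kg

38.4074 MJ/kg


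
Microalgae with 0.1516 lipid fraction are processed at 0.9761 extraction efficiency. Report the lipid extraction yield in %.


Y = lipid_content * extraction_eff * 100
= 0.1516 * 0.9761 * 100
= 14.7977%

14.7977%


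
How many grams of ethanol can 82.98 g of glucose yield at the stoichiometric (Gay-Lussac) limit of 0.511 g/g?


Theoretical ethanol yield: m_EtOH = 0.511 * m_glucose
m_EtOH = 0.511 * 82.98 = 42.4028 g

42.4028 g


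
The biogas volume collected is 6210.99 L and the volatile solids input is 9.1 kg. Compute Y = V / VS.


Y = V / VS
= 6210.99 / 9.1
= 682.5264 L/kg VS

682.5264 L/kg VS


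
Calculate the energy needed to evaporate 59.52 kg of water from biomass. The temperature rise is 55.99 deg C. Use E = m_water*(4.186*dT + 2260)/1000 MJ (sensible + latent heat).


E = m_water * (4.186 * dT + 2260) / 1000
= 59.52 * (4.186 * 55.99 + 2260) / 1000
= 148.4651 MJ

148.4651 MJ


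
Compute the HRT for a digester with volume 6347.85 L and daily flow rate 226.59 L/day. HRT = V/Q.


HRT = V / Q
= 6347.85 / 226.59
= 28.0147 days

28.0147 days


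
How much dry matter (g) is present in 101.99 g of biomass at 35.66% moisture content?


Wd = Ww * (1 - MC/100)
= 101.99 * (1 - 35.66/100)
= 65.6204 g

65.6204 g


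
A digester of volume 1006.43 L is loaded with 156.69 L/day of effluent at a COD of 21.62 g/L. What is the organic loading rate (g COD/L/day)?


OLR = Q * S / V
= 156.69 * 21.62 / 1006.43
= 3.3660 g/L/day

3.3660 g/L/day


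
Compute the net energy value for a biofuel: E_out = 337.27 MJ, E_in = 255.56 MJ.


NEV = E_out - E_in
= 337.27 - 255.56
= 81.7100 MJ

81.7100 MJ


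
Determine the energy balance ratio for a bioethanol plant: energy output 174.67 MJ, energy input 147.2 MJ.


EROI = E_out / E_in
= 174.67 / 147.2
= 1.1866

1.1866


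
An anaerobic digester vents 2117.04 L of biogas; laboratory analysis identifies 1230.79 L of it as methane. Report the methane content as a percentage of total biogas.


CH4% = V_CH4 / V_total * 100
= 1230.79 / 2117.04 * 100
= 58.1373%

58.1373%


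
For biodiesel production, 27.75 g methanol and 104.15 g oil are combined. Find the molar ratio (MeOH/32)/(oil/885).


Molar ratio = n_MeOH / n_oil = (MeOH/32) / (oil/885) = (MeOH * 885) / (32 * oil)
= (27.75 * 885) / (32 * 104.15)
= 7.3688

7.3688


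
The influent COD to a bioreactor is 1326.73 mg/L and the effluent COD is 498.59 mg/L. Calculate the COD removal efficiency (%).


eta = (COD_in - COD_out) / COD_in * 100
= (1326.73 - 498.59) / 1326.73 * 100
= 62.4196%

62.4196%


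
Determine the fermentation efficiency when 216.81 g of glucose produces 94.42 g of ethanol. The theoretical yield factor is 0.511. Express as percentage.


Fermentation efficiency = (actual / (0.511 * glucose)) * 100
= (94.42 / (0.511 * 216.81)) * 100
= 85.2244%

85.2244%


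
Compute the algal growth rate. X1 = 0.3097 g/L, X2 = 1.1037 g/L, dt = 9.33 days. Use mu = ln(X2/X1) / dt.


mu = ln(X2/X1) / dt
= ln(1.1037/0.3097) / 9.33
= 0.1362 per day

0.1362 per day


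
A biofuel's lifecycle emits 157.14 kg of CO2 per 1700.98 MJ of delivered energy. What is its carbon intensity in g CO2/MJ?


CI = CO2 * 1000 / E
= 157.14 * 1000 / 1700.98
= 92.3820 g CO2/MJ

92.3820 g CO2/MJ


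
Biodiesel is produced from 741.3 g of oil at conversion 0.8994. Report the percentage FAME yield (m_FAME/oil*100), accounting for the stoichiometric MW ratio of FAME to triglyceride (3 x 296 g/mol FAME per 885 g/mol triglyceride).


m_FAME = oil * conv * (3 * 296 / 885) = oil * conv * (888/885)
= 741.3 * 0.8994 * 888 / 885
= 668.9853 g
Y = m_FAME / oil * 100 = conv * (888/885) * 100
= 0.8994 * 888 / 885 * 100
= 90.24%

90.24%


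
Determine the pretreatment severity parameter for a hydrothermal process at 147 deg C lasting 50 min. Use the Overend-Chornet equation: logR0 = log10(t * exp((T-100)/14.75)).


logR0 = log10(t * exp((T - 100) / 14.75))
= log10(50 * exp((147 - 100) / 14.75))
= 3.0828

3.0828


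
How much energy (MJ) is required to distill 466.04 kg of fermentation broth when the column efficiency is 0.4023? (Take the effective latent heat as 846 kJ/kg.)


E = m * 846 / (eta * 1000)
= 466.04 * 846 / (0.4023 * 1000)
= 980.0394 MJ

980.0394 MJ


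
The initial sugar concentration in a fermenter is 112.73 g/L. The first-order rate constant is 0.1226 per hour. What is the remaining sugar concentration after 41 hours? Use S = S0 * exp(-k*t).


S = S0 * exp(-k * t)
S = 112.73 * exp(-0.1226 * 41)
S = 0.7396 g/L

0.7396 g/L


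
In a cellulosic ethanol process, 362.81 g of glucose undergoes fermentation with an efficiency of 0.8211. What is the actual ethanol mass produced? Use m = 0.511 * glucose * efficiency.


Actual ethanol: m = 0.511 * 362.81 * 0.8211
m = 152.2286 g

152.2286 g


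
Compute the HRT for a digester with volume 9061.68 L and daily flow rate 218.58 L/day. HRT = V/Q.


HRT = V / Q
= 9061.68 / 218.58
= 41.4570 days

41.4570 days


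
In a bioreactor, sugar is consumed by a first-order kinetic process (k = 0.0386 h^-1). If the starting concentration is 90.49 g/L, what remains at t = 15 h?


S = S0 * exp(-k * t)
S = 90.49 * exp(-0.0386 * 15)
S = 50.7159 g/L

50.7159 g/L


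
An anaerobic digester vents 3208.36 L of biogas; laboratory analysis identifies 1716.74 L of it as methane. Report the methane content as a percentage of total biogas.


CH4% = V_CH4 / V_total * 100
= 1716.74 / 3208.36 * 100
= 53.5083%

53.5083%


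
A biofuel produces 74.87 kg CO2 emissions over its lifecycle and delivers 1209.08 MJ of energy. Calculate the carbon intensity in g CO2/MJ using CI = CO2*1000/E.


CI = CO2 * 1000 / E
= 74.87 * 1000 / 1209.08
= 61.9231 g CO2/MJ

61.9231 g CO2/MJ


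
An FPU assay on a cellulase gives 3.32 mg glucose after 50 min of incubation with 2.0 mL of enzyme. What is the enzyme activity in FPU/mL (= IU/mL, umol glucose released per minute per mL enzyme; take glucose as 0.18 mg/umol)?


Activity = glucose_mg / (0.18 mg/umol * V_mL * t_min)
= 3.32 / (0.18 * 2.0 * 50)
= 0.1844 FPU/mL

0.1844 FPU/mL


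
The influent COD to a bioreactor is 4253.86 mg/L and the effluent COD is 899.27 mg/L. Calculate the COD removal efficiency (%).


eta = (COD_in - COD_out) / COD_in * 100
= (4253.86 - 899.27) / 4253.86 * 100
= 78.8599%

78.8599%


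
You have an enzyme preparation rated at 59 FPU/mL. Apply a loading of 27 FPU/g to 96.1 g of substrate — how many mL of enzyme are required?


V = dosage * m_sub / activity
V = 27 * 96.1 / 59
V = 43.9780 mL

43.9780 mL


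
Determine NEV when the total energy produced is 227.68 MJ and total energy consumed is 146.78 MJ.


NEV = E_out - E_in
= 227.68 - 146.78
= 80.9000 MJ

80.9000 MJ


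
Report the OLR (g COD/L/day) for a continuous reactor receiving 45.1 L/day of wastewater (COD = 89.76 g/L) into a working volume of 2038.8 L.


OLR = Q * S / V
= 45.1 * 89.76 / 2038.8
= 1.9856 g/L/day

1.9856 g/L/day


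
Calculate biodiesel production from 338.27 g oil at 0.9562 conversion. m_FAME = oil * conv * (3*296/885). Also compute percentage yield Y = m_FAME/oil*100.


m_FAME = oil * conv * (3 * 296 / 885) = oil * conv * (888/885)
= 338.27 * 0.9562 * 888 / 885
= 324.5502 g
Y = m_FAME / oil * 100 = conv * (888/885) * 100
= 0.9562 * 888 / 885 * 100
= 95.94%

324.5502 g FAME; Y = 95.94%


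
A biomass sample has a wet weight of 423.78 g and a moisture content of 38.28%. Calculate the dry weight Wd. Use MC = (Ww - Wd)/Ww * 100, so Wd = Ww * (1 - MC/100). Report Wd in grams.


Wd = Ww * (1 - MC/100)
= 423.78 * (1 - 38.28/100)
= 261.5570 g

261.5570 g


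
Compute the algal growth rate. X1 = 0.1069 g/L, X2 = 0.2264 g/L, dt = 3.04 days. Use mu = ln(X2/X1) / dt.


mu = ln(X2/X1) / dt
= ln(0.2264/0.1069) / 3.04
= 0.2468 per day

0.2468 per day


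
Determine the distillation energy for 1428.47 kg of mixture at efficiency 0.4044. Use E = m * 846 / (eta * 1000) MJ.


E = m * 846 / (eta * 1000)
= 1428.47 * 846 / (0.4044 * 1000)
= 2988.3423 MJ

2988.3423 MJ


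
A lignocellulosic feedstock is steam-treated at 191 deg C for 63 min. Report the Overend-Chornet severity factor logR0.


logR0 = log10(t * exp((T - 100) / 14.75))
= log10(63 * exp((191 - 100) / 14.75))
= 4.4787

4.4787


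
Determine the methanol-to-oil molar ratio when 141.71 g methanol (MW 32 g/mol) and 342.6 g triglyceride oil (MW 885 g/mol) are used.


Molar ratio = n_MeOH / n_oil = (MeOH/32) / (oil/885) = (MeOH * 885) / (32 * oil)
= (141.71 * 885) / (32 * 342.6)
= 11.4395

11.4395


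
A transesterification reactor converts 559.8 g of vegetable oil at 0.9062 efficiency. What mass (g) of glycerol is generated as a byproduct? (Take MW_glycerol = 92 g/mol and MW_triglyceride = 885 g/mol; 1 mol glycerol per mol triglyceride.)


glycerol = oil * conv * (92/885)
= 559.8 * 0.9062 * 92 / 885
= 52.7353 g

52.7353 g


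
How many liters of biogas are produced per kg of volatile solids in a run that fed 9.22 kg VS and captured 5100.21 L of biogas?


Y = V / VS
= 5100.21 / 9.22
= 553.1681 L/kg VS

553.1681 L/kg VS


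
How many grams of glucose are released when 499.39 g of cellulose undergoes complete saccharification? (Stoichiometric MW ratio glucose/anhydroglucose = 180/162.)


glucose = cellulose * 180/162
= 499.39 * 180/162
= 554.8778 g

554.8778 g


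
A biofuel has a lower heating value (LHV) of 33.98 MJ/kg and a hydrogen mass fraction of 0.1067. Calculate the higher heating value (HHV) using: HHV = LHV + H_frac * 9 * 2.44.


HHV = LHV + H_frac * 9 * 2.44
= 33.98 + 0.1067 * 9 * 2.44
= 36.3231 MJ/kg

36.3231 MJ/kg


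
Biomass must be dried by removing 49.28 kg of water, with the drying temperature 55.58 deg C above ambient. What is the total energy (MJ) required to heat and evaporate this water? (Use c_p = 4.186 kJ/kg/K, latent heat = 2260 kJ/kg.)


E = m_water * (4.186 * dT + 2260) / 1000
= 49.28 * (4.186 * 55.58 + 2260) / 1000
= 122.8382 MJ

122.8382 MJ


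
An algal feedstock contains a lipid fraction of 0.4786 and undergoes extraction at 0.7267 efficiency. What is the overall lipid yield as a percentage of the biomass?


Y = lipid_content * extraction_eff * 100
= 0.4786 * 0.7267 * 100
= 34.7799%

34.7799%


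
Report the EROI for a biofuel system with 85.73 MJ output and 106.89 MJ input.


EROI = E_out / E_in
= 85.73 / 106.89
= 0.8020

0.8020


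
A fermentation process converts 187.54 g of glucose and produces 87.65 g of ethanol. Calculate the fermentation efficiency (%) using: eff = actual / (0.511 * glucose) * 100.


Fermentation efficiency = (actual / (0.511 * glucose)) * 100
= (87.65 / (0.511 * 187.54)) * 100
= 91.4612%

91.4612%


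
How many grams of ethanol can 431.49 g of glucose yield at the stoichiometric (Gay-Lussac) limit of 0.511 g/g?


Theoretical ethanol yield: m_EtOH = 0.511 * m_glucose
m_EtOH = 0.511 * 431.49 = 220.4914 g

220.4914 g


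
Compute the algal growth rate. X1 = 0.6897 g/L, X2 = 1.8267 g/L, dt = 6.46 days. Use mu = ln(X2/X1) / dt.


mu = ln(X2/X1) / dt
= ln(1.8267/0.6897) / 6.46
= 0.1508 per day

0.1508 per day


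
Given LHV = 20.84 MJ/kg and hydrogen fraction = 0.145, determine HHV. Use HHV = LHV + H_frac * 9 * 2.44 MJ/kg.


HHV = LHV + H_frac * 9 * 2.44
= 20.84 + 0.145 * 9 * 2.44
= 24.0242 MJ/kg

24.0242 MJ/kg


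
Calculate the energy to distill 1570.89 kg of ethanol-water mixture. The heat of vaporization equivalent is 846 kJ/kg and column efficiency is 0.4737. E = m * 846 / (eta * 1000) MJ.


E = m * 846 / (eta * 1000)
= 1570.89 * 846 / (0.4737 * 1000)
= 2805.5160 MJ

2805.5160 MJ


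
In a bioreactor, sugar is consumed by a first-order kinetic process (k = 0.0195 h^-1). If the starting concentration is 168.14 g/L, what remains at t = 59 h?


S = S0 * exp(-k * t)
S = 168.14 * exp(-0.0195 * 59)
S = 53.2127 g/L

53.2127 g/L


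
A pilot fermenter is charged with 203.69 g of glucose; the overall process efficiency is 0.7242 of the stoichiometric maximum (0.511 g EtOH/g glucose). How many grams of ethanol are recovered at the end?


Actual ethanol: m = 0.511 * 203.69 * 0.7242
m = 75.3788 g

75.3788 g


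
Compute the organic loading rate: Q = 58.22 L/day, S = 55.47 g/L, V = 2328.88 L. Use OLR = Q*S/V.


OLR = Q * S / V
= 58.22 * 55.47 / 2328.88
= 1.3867 g/L/day

1.3867 g/L/day


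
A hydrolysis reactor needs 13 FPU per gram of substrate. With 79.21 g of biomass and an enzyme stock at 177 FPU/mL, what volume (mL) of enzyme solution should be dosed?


V = dosage * m_sub / activity
V = 13 * 79.21 / 177
V = 5.8177 mL

5.8177 mL


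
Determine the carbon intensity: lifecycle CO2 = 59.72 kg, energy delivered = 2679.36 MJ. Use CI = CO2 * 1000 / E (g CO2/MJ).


CI = CO2 * 1000 / E
= 59.72 * 1000 / 2679.36
= 22.2889 g CO2/MJ

22.2889 g CO2/MJ


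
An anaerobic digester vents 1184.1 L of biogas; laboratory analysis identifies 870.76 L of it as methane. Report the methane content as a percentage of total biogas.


CH4% = V_CH4 / V_total * 100
= 870.76 / 1184.1 * 100
= 73.5377%

73.5377%


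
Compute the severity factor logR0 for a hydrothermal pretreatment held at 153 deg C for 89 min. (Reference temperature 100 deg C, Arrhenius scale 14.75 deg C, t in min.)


logR0 = log10(t * exp((T - 100) / 14.75))
= log10(89 * exp((153 - 100) / 14.75))
= 3.5099

3.5099


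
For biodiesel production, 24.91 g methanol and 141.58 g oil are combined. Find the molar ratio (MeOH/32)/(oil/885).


Molar ratio = n_MeOH / n_oil = (MeOH/32) / (oil/885) = (MeOH * 885) / (32 * oil)
= (24.91 * 885) / (32 * 141.58)
= 4.8659

4.8659


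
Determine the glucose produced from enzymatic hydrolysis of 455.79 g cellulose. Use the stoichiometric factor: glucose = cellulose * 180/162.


glucose = cellulose * 180/162
= 455.79 * 180/162
= 506.4333 g

506.4333 g


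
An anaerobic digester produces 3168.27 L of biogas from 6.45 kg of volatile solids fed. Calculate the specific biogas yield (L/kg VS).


Y = V / VS
= 3168.27 / 6.45
= 491.2047 L/kg VS

491.2047 L/kg VS


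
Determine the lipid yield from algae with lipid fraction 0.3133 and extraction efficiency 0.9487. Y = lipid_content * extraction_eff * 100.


Y = lipid_content * extraction_eff * 100
= 0.3133 * 0.9487 * 100
= 29.7228%

29.7228%


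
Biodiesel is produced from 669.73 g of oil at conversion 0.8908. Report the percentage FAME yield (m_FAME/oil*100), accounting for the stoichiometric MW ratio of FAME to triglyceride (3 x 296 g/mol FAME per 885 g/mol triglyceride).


m_FAME = oil * conv * (3 * 296 / 885) = oil * conv * (888/885)
= 669.73 * 0.8908 * 888 / 885
= 598.6178 g
Y = m_FAME / oil * 100 = conv * (888/885) * 100
= 0.8908 * 888 / 885 * 100
= 89.38%

89.38%


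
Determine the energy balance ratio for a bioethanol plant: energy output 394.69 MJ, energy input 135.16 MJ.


EROI = E_out / E_in
= 394.69 / 135.16
= 2.9202

2.9202


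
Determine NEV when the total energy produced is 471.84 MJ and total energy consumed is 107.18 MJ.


NEV = E_out - E_in
= 471.84 - 107.18
= 364.6600 MJ

364.6600 MJ


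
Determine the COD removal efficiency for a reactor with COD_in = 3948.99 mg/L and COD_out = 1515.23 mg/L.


eta = (COD_in - COD_out) / COD_in * 100
= (3948.99 - 1515.23) / 3948.99 * 100
= 61.6299%

61.6299%


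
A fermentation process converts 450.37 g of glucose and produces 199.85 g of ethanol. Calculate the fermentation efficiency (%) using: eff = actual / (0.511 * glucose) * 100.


Fermentation efficiency = (actual / (0.511 * glucose)) * 100
= (199.85 / (0.511 * 450.37)) * 100
= 86.8388%

86.8388%


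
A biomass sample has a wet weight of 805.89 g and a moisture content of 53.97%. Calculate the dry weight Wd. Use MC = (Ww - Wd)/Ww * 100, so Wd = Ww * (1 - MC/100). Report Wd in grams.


Wd = Ww * (1 - MC/100)
= 805.89 * (1 - 53.97/100)
= 370.9512 g

370.9512 g


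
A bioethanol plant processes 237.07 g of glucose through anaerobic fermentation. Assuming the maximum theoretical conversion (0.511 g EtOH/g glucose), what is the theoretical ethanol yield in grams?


Theoretical ethanol yield: m_EtOH = 0.511 * m_glucose
m_EtOH = 0.511 * 237.07 = 121.1428 g

121.1428 g


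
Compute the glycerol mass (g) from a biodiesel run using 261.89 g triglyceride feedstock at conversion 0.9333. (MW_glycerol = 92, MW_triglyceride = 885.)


glycerol = oil * conv * (92/885)
= 261.89 * 0.9333 * 92 / 885
= 25.4088 g

25.4088 g


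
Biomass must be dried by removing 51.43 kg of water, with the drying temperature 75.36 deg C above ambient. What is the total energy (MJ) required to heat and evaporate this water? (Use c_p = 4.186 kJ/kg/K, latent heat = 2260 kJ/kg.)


E = m_water * (4.186 * dT + 2260) / 1000
= 51.43 * (4.186 * 75.36 + 2260) / 1000
= 132.4558 MJ

132.4558 MJ


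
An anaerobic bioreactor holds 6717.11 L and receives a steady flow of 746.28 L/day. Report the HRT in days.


HRT = V / Q
= 6717.11 / 746.28
= 9.0008 days

9.0008 days


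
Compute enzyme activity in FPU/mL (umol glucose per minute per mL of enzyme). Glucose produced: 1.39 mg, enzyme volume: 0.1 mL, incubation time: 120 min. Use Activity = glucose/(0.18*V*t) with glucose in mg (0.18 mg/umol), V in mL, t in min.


Activity = glucose_mg / (0.18 mg/umol * V_mL * t_min)
= 1.39 / (0.18 * 0.1 * 120)
= 0.6435 FPU/mL

0.6435 FPU/mL


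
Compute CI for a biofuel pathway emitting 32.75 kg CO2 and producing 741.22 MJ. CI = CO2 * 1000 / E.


CI = CO2 * 1000 / E
= 32.75 * 1000 / 741.22
= 44.1839 g CO2/MJ

44.1839 g CO2/MJ


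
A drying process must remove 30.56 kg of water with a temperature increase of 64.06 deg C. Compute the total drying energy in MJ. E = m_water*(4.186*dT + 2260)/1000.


E = m_water * (4.186 * dT + 2260) / 1000
= 30.56 * (4.186 * 64.06 + 2260) / 1000
= 77.2604 MJ

77.2604 MJ


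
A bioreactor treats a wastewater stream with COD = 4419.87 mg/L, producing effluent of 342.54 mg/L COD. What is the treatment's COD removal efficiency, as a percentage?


eta = (COD_in - COD_out) / COD_in * 100
= (4419.87 - 342.54) / 4419.87 * 100
= 92.2500%

92.2500%


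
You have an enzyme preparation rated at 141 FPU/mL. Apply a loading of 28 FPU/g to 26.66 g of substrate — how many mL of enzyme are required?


V = dosage * m_sub / activity
V = 28 * 26.66 / 141
V = 5.2942 mL

5.2942 mL


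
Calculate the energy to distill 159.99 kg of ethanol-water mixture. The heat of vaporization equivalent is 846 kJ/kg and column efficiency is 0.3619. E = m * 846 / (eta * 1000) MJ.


E = m * 846 / (eta * 1000)
= 159.99 * 846 / (0.3619 * 1000)
= 374.0026 MJ

374.0026 MJ


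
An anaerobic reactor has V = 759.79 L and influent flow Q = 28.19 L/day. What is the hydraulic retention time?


HRT = V / Q
= 759.79 / 28.19
= 26.9525 days

26.9525 days


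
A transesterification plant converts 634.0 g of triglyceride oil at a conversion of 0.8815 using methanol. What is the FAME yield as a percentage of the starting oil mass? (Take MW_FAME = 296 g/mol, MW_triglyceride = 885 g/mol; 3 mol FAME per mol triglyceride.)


m_FAME = oil * conv * (3 * 296 / 885) = oil * conv * (888/885)
= 634.0 * 0.8815 * 888 / 885
= 560.7655 g
Y = m_FAME / oil * 100 = conv * (888/885) * 100
= 0.8815 * 888 / 885 * 100
= 88.45%

88.45%


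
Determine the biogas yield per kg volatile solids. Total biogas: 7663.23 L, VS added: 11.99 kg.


Y = V / VS
= 7663.23 / 11.99
= 639.1351 L/kg VS

639.1351 L/kg VS


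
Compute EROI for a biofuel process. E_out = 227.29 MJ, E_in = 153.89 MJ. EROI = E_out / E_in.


EROI = E_out / E_in
= 227.29 / 153.89
= 1.4770

1.4770


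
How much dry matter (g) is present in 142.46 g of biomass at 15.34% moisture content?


Wd = Ww * (1 - MC/100)
= 142.46 * (1 - 15.34/100)
= 120.6066 g

120.6066 g


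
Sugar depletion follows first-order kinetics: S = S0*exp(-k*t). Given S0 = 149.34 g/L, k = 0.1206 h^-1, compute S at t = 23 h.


S = S0 * exp(-k * t)
S = 149.34 * exp(-0.1206 * 23)
S = 9.3225 g/L

9.3225 g/L


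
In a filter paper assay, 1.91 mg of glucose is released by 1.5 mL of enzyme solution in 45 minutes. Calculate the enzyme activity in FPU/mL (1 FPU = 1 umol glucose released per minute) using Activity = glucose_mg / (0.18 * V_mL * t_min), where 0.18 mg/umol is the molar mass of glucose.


Activity = glucose_mg / (0.18 mg/umol * V_mL * t_min)
= 1.91 / (0.18 * 1.5 * 45)
= 0.1572 FPU/mL

0.1572 FPU/mL


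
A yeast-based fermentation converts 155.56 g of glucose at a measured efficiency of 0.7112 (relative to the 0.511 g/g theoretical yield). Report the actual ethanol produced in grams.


Actual ethanol: m = 0.511 * 155.56 * 0.7112
m = 56.5341 g

56.5341 g


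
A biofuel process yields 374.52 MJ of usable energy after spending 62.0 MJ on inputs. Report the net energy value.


NEV = E_out - E_in
= 374.52 - 62.0
= 312.5200 MJ

312.5200 MJ


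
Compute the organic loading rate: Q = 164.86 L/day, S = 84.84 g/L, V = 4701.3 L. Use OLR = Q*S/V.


OLR = Q * S / V
= 164.86 * 84.84 / 4701.3
= 2.9751 g/L/day

2.9751 g/L/day


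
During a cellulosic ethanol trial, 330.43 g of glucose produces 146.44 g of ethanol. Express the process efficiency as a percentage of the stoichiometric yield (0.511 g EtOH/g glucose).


Fermentation efficiency = (actual / (0.511 * glucose)) * 100
= (146.44 / (0.511 * 330.43)) * 100
= 86.7280%

86.7280%


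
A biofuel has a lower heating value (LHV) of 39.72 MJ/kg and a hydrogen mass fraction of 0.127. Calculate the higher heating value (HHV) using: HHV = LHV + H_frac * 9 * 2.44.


HHV = LHV + H_frac * 9 * 2.44
= 39.72 + 0.127 * 9 * 2.44
= 42.5089 MJ/kg

42.5089 MJ/kg


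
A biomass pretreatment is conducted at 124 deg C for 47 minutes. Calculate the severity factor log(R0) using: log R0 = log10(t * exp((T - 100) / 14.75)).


logR0 = log10(t * exp((T - 100) / 14.75))
= log10(47 * exp((124 - 100) / 14.75))
= 2.3787

2.3787


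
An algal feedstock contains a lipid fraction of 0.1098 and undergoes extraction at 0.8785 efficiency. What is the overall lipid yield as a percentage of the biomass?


Y = lipid_content * extraction_eff * 100
= 0.1098 * 0.8785 * 100
= 9.6459%

9.6459%


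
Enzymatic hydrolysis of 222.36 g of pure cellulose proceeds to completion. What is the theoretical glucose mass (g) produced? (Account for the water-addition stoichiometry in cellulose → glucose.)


glucose = cellulose * 180/162
= 222.36 * 180/162
= 247.0667 g

247.0667 g


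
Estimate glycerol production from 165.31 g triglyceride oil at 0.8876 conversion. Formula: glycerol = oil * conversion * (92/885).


glycerol = oil * conv * (92/885)
= 165.31 * 0.8876 * 92 / 885
= 15.2532 g

15.2532 g


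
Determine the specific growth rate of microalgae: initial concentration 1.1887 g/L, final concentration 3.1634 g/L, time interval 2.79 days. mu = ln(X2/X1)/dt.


mu = ln(X2/X1) / dt
= ln(3.1634/1.1887) / 2.79
= 0.3508 per day

0.3508 per day


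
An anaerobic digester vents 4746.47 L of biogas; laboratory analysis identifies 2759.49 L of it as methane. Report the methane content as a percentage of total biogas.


CH4% = V_CH4 / V_total * 100
= 2759.49 / 4746.47 * 100
= 58.1377%

58.1377%


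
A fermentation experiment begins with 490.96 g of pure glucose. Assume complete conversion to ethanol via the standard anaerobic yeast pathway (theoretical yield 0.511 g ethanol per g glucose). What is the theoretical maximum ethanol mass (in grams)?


Theoretical ethanol yield: m_EtOH = 0.511 * m_glucose
m_EtOH = 0.511 * 490.96 = 250.8806 g

250.8806 g


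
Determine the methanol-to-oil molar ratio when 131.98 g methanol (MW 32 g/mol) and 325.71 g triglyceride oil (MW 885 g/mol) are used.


Molar ratio = n_MeOH / n_oil = (MeOH/32) / (oil/885) = (MeOH * 885) / (32 * oil)
= (131.98 * 885) / (32 * 325.71)
= 11.2065

11.2065


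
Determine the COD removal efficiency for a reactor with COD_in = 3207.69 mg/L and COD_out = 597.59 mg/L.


eta = (COD_in - COD_out) / COD_in * 100
= (3207.69 - 597.59) / 3207.69 * 100
= 81.3701%

81.3701%


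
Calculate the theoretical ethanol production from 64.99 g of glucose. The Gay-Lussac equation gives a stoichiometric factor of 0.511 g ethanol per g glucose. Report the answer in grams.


Theoretical ethanol yield: m_EtOH = 0.511 * m_glucose
m_EtOH = 0.511 * 64.99 = 33.2099 g

33.2099 g


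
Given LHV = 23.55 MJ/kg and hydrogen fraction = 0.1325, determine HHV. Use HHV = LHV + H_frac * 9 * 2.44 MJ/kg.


HHV = LHV + H_frac * 9 * 2.44
= 23.55 + 0.1325 * 9 * 2.44
= 26.4597 MJ/kg

26.4597 MJ/kg


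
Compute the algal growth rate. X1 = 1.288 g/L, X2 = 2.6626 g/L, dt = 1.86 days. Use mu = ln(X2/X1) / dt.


mu = ln(X2/X1) / dt
= ln(2.6626/1.288) / 1.86
= 0.3904 per day

0.3904 per day


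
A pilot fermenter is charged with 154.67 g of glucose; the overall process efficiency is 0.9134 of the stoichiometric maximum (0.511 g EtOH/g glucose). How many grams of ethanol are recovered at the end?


Actual ethanol: m = 0.511 * 154.67 * 0.9134
m = 72.1918 g

72.1918 g


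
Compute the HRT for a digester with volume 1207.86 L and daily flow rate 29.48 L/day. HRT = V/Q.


HRT = V / Q
= 1207.86 / 29.48
= 40.9722 days

40.9722 days


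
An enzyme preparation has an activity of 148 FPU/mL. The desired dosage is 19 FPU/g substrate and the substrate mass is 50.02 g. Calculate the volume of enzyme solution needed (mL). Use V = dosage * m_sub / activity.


V = dosage * m_sub / activity
V = 19 * 50.02 / 148
V = 6.4215 mL

6.4215 mL


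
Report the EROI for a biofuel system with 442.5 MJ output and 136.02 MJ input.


EROI = E_out / E_in
= 442.5 / 136.02
= 3.2532

3.2532


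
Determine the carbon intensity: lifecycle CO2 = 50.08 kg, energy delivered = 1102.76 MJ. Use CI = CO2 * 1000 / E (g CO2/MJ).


CI = CO2 * 1000 / E
= 50.08 * 1000 / 1102.76
= 45.4133 g CO2/MJ

45.4133 g CO2/MJ


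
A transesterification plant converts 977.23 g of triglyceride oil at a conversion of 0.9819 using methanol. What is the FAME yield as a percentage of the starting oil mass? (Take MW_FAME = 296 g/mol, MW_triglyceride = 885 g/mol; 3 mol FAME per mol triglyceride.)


m_FAME = oil * conv * (3 * 296 / 885) = oil * conv * (888/885)
= 977.23 * 0.9819 * 888 / 885
= 962.7948 g
Y = m_FAME / oil * 100 = conv * (888/885) * 100
= 0.9819 * 888 / 885 * 100
= 98.52%

98.52%


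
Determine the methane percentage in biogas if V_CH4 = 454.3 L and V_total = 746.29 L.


CH4% = V_CH4 / V_total * 100
= 454.3 / 746.29 * 100
= 60.8745%

60.8745%


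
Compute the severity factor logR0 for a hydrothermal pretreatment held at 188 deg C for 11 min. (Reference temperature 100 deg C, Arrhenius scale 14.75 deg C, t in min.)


logR0 = log10(t * exp((T - 100) / 14.75))
= log10(11 * exp((188 - 100) / 14.75))
= 3.6324

3.6324


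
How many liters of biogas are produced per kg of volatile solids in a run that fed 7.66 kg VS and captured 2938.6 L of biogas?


Y = V / VS
= 2938.6 / 7.66
= 383.6292 L/kg VS

383.6292 L/kg VS


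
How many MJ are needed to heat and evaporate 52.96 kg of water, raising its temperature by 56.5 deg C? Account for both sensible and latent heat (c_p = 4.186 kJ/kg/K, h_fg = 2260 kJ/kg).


E = m_water * (4.186 * dT + 2260) / 1000
= 52.96 * (4.186 * 56.5 + 2260) / 1000
= 132.2151 MJ

132.2151 MJ


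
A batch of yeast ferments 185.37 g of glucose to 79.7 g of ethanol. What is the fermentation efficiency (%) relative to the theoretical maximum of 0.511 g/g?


Fermentation efficiency = (actual / (0.511 * glucose)) * 100
= (79.7 / (0.511 * 185.37)) * 100
= 84.1391%

84.1391%


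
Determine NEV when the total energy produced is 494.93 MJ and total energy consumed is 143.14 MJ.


NEV = E_out - E_in
= 494.93 - 143.14
= 351.7900 MJ

351.7900 MJ


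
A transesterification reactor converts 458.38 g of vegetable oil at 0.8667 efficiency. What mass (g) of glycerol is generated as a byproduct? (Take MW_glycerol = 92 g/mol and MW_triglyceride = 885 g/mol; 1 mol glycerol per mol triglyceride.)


glycerol = oil * conv * (92/885)
= 458.38 * 0.8667 * 92 / 885
= 41.2990 g

41.2990 g


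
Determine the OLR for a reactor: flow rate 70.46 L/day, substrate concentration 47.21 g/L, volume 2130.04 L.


OLR = Q * S / V
= 70.46 * 47.21 / 2130.04
= 1.5617 g/L/day

1.5617 g/L/day


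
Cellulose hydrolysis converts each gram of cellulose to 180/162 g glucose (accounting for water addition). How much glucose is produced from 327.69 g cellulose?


glucose = cellulose * 180/162
= 327.69 * 180/162
= 364.1000 g

364.1000 g


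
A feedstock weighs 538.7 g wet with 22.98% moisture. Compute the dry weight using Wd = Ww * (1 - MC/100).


Wd = Ww * (1 - MC/100)
= 538.7 * (1 - 22.98/100)
= 414.9067 g

414.9067 g


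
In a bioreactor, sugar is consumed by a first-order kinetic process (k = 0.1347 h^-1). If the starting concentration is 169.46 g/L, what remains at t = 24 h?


S = S0 * exp(-k * t)
S = 169.46 * exp(-0.1347 * 24)
S = 6.6847 g/L

6.6847 g/L


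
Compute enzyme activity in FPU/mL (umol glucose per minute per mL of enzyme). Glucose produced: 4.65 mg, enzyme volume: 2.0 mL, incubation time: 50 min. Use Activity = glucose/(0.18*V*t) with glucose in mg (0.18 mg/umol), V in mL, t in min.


Activity = glucose_mg / (0.18 mg/umol * V_mL * t_min)
= 4.65 / (0.18 * 2.0 * 50)
= 0.2583 FPU/mL

0.2583 FPU/mL


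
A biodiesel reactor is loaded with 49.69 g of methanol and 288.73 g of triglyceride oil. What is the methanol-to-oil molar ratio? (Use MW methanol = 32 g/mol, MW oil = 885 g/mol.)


Molar ratio = n_MeOH / n_oil = (MeOH/32) / (oil/885) = (MeOH * 885) / (32 * oil)
= (49.69 * 885) / (32 * 288.73)
= 4.7596

4.7596


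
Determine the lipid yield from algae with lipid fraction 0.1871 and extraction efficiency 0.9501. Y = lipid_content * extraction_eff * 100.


Y = lipid_content * extraction_eff * 100
= 0.1871 * 0.9501 * 100
= 17.7764%

17.7764%


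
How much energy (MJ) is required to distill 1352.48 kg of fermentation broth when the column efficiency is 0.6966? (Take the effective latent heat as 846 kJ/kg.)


E = m * 846 / (eta * 1000)
= 1352.48 * 846 / (0.6966 * 1000)
= 1642.5468 MJ

1642.5468 MJ


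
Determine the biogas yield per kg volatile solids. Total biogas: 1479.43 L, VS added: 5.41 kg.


Y = V / VS
= 1479.43 / 5.41
= 273.4621 L/kg VS

273.4621 L/kg VS


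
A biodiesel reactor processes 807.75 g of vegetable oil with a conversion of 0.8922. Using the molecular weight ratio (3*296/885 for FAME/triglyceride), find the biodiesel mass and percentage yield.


m_FAME = oil * conv * (3 * 296 / 885) = oil * conv * (888/885)
= 807.75 * 0.8922 * 888 / 885
= 723.1175 g
Y = m_FAME / oil * 100 = conv * (888/885) * 100
= 0.8922 * 888 / 885 * 100
= 89.52%

723.1175 g FAME; Y = 89.52%


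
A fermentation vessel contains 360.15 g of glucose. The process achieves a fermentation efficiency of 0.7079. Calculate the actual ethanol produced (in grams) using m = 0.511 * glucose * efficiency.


Actual ethanol: m = 0.511 * 360.15 * 0.7079
m = 130.2795 g

130.2795 g


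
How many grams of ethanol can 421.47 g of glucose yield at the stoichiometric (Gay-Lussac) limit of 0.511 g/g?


Theoretical ethanol yield: m_EtOH = 0.511 * m_glucose
m_EtOH = 0.511 * 421.47 = 215.3712 g

215.3712 g


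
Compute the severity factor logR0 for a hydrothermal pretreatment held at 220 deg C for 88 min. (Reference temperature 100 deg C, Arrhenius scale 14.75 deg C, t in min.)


logR0 = log10(t * exp((T - 100) / 14.75))
= log10(88 * exp((220 - 100) / 14.75))
= 5.4777

5.4777


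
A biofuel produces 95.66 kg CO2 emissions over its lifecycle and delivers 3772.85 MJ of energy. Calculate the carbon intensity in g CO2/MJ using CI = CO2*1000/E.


CI = CO2 * 1000 / E
= 95.66 * 1000 / 3772.85
= 25.3548 g CO2/MJ

25.3548 g CO2/MJ


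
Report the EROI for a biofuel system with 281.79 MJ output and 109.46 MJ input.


EROI = E_out / E_in
= 281.79 / 109.46
= 2.5744

2.5744


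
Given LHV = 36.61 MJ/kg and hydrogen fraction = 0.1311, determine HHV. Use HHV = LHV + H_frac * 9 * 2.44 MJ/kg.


HHV = LHV + H_frac * 9 * 2.44
= 36.61 + 0.1311 * 9 * 2.44
= 39.4890 MJ/kg

39.4890 MJ/kg


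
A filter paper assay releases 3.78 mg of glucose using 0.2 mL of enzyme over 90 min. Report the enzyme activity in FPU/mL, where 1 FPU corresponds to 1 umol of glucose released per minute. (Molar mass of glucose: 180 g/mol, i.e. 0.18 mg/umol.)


Activity = glucose_mg / (0.18 mg/umol * V_mL * t_min)
= 3.78 / (0.18 * 0.2 * 90)
= 1.1667 FPU/mL

1.1667 FPU/mL


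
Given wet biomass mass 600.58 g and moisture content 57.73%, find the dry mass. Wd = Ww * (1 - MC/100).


Wd = Ww * (1 - MC/100)
= 600.58 * (1 - 57.73/100)
= 253.8652 g

253.8652 g


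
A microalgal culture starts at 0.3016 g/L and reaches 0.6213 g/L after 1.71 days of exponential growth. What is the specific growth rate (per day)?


mu = ln(X2/X1) / dt
= ln(0.6213/0.3016) / 1.71
= 0.4226 per day

0.4226 per day


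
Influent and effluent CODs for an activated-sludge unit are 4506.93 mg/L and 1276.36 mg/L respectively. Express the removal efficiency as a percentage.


eta = (COD_in - COD_out) / COD_in * 100
= (4506.93 - 1276.36) / 4506.93 * 100
= 71.6801%

71.6801%


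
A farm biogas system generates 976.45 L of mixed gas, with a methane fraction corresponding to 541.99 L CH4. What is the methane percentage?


CH4% = V_CH4 / V_total * 100
= 541.99 / 976.45 * 100
= 55.5062%

55.5062%


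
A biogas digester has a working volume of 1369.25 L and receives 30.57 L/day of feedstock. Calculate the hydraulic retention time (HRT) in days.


HRT = V / Q
= 1369.25 / 30.57
= 44.7906 days

44.7906 days
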